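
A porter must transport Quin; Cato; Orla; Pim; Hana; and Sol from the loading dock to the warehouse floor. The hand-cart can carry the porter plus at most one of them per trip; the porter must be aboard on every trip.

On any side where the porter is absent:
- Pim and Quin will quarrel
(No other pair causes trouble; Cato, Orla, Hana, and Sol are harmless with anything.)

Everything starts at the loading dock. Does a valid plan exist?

Yes

1. Porter goes to the warehouse floor with Quin.  [the loading dock: Cato, Hana, Orla, Pim, Sol | the warehouse floor: Quin]
2. Porter goes back to the loading dock alone.  [the loading dock: Cato, Hana, Orla, Pim, Sol | the warehouse floor: Quin]
3. Porter goes to the warehouse floor with Cato.  [the loading dock: Hana, Orla, Pim, Sol | the warehouse floor: Cato, Quin]
4. Porter goes back to the loading dock alone.  [the loading dock: Hana, Orla, Pim, Sol | the warehouse floor: Cato, Quin]
5. Porter goes to the warehouse floor with Orla.  [the loading dock: Hana, Pim, Sol | the warehouse floor: Cato, Orla, Quin]
6. Porter goes back to the loading dock alone.  [the loading dock: Hana, Pim, Sol | the warehouse floor: Cato, Orla, Quin]
7. Porter goes to the warehouse floor with Hana.  [the loading dock: Pim, Sol | the warehouse floor: Cato, Hana, Orla, Quin]
8. Porter goes back to the loading dock alone.  [the loading dock: Pim, Sol | the warehouse floor: Cato, Hana, Orla, Quin]
9. Porter goes to the warehouse floor with Sol.  [the loading dock: Pim | the warehouse floor: Cato, Hana, Orla, Quin, Sol]
10. Porter goes back to the loading dock alone.  [the loading dock: Pim | the warehouse floor: Cato, Hana, Orla, Quin, Sol]
11. Porter goes to the warehouse floor with Pim.  [the loading dock: — | the warehouse floor: Cato, Hana, Orla, Pim, Quin, Sol]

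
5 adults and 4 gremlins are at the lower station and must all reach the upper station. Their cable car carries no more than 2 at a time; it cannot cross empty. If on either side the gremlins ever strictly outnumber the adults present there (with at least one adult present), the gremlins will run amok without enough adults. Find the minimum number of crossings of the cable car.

Counting alone: each trip to the upper station takes at most 2 across and each return brings at least 1 back, so after t trips out (and t−1 returns) at most 2t − (t−1) of the 9 are across; that first reaches 9 at t = 8, so at least 15 crossings are needed.
The plan below uses exactly 15 crossings, so it is optimal:
1. 2 gremlins → the upper station.  (the lower station: 5A 2G; the upper station: 0A 2G)
2. 1 gremlin ← the lower station.  (the lower station: 5A 3G; the upper station: 0A 1G)
3. 2 gremlins → the upper station.  (the lower station: 5A 1G; the upper station: 0A 3G)
4. 1 gremlin ← the lower station.  (the lower station: 5A 2G; the upper station: 0A 2G)
5. 2 adults → the upper station.  (the lower station: 3A 2G; the upper station: 2A 2G)
6. 1 gremlin ← the lower station.  (the lower station: 3A 3G; the upper station: 2A 1G)
7. 1 adult and 1 gremlin → the upper station.  (the lower station: 2A 2G; the upper station: 3A 2G)
8. 1 adult ← the lower station.  (the lower station: 3A 2G; the upper station: 2A 2G)
9. 1 adult and 1 gremlin → the upper station.  (the lower station: 2A 1G; the upper station: 3A 3G)
10. 1 gremlin ← the lower station.  (the lower station: 2A 2G; the upper station: 3A 2G)
11. 1 adult and 1 gremlin → the upper station.  (the lower station: 1A 1G; the upper station: 4A 3G)
12. 1 adult ← the lower station.  (the lower station: 2A 1G; the upper station: 3A 3G)
13. 1 adult and 1 gremlin → the upper station.  (the lower station: 1A 0G; the upper station: 4A 4G)
14. 1 gremlin ← the lower station.  (the lower station: 1A 1G; the upper station: 4A 3G)
15. 1 adult and 1 gremlin → the upper station.  (the lower station: 0A 0G; the upper station: 5A 4G)

15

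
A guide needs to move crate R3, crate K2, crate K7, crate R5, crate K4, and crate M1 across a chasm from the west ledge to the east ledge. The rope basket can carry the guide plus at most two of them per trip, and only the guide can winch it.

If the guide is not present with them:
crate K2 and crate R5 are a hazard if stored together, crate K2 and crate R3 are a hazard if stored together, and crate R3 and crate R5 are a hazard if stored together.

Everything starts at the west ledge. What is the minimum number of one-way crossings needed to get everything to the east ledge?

9

Counting alone: the guide can take at most 2 across per trip to the east ledge, so moving all 6 needs at least 3 loaded trips out, with a return between consecutive ones — at least 5 crossings.
The safety rule pushes this higher. Following every safe sequence of crossings, the most of the 6 that can be at the east ledge as the rope basket arrives there on crossings 5, 7 is 4, 5 respectively — never all 6.
So no plan with fewer than 9 crossings exists, and this one achieves 9:
1. Guide goes to the east ledge with crate K2 and crate R3.  [the west ledge: crate K4, crate K7, crate M1, crate R5 | the east ledge: crate K2, crate R3]
2. Guide goes back to the west ledge with crate R3.  [the west ledge: crate K4, crate K7, crate M1, crate R3, crate R5 | the east ledge: crate K2]
3. Guide goes to the east ledge with crate K7 and crate R3.  [the west ledge: crate K4, crate M1, crate R5 | the east ledge: crate K2, crate K7, crate R3]
4. Guide goes back to the west ledge with crate R3.  [the west ledge: crate K4, crate M1, crate R3, crate R5 | the east ledge: crate K2, crate K7]
5. Guide goes to the east ledge with crate K4 and crate R3.  [the west ledge: crate M1, crate R5 | the east ledge: crate K2, crate K4, crate K7, crate R3]
6. Guide goes back to the west ledge with crate R3.  [the west ledge: crate M1, crate R3, crate R5 | the east ledge: crate K2, crate K4, crate K7]
7. Guide goes to the east ledge with crate M1 and crate R3.  [the west ledge: crate R5 | the east ledge: crate K2, crate K4, crate K7, crate M1, crate R3]
8. Guide goes back to the west ledge with crate R3.  [the west ledge: crate R3, crate R5 | the east ledge: crate K2, crate K4, crate K7, crate M1]
9. Guide goes to the east ledge with crate R3 and crate R5.  [the west ledge: — | the east ledge: crate K2, crate K4, crate K7, crate M1, crate R3, crate R5]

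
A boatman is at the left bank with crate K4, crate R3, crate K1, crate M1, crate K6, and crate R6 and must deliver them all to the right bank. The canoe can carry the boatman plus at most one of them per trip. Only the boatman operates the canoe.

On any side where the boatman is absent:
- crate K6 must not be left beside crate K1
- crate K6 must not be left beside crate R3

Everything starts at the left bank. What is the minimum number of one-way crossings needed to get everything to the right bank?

13

Counting alone: the boatman can take at most 1 across per trip to the right bank, so moving all 6 needs at least 6 loaded trips out, with a return between consecutive ones — at least 11 crossings.
The safety rule pushes this higher. Following every safe sequence of crossings, the most of the 6 that can be at the right bank as the canoe arrives there on crossing 11 is 5 — never all 6.
So no plan with fewer than 13 crossings exists, and this one achieves 13:
1. Boatman goes to the right bank with crate K6.  [the left bank: crate K1, crate K4, crate M1, crate R3, crate R6 | the right bank: crate K6]
2. Boatman goes back to the left bank alone.  [the left bank: crate K1, crate K4, crate M1, crate R3, crate R6 | the right bank: crate K6]
3. Boatman goes to the right bank with crate K4.  [the left bank: crate K1, crate M1, crate R3, crate R6 | the right bank: crate K4, crate K6]
4. Boatman goes back to the left bank alone.  [the left bank: crate K1, crate M1, crate R3, crate R6 | the right bank: crate K4, crate K6]
5. Boatman goes to the right bank with crate R3.  [the left bank: crate K1, crate M1, crate R6 | the right bank: crate K4, crate K6, crate R3]
6. Boatman goes back to the left bank with crate K6.  [the left bank: crate K1, crate K6, crate M1, crate R6 | the right bank: crate K4, crate R3]
7. Boatman goes to the right bank with crate K1.  [the left bank: crate K6, crate M1, crate R6 | the right bank: crate K1, crate K4, crate R3]
8. Boatman goes back to the left bank alone.  [the left bank: crate K6, crate M1, crate R6 | the right bank: crate K1, crate K4, crate R3]
9. Boatman goes to the right bank with crate M1.  [the left bank: crate K6, crate R6 | the right bank: crate K1, crate K4, crate M1, crate R3]
10. Boatman goes back to the left bank alone.  [the left bank: crate K6, crate R6 | the right bank: crate K1, crate K4, crate M1, crate R3]
11. Boatman goes to the right bank with crate R6.  [the left bank: crate K6 | the right bank: crate K1, crate K4, crate M1, crate R3, crate R6]
12. Boatman goes back to the left bank alone.  [the left bank: crate K6 | the right bank: crate K1, crate K4, crate M1, crate R3, crate R6]
13. Boatman goes to the right bank with crate K6.  [the left bank: — | the right bank: crate K1, crate K4, crate K6, crate M1, crate R3, crate R6]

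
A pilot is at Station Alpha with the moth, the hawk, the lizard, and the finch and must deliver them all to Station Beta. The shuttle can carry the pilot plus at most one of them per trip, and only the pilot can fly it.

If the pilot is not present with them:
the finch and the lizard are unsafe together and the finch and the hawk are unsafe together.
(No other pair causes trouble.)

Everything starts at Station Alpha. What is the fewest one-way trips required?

Counting alone: the pilot can take at most 1 across per trip to Station Beta, so moving all 4 needs at least 4 loaded trips out, with a return between consecutive ones — at least 7 crossings.
The safety rule pushes this higher. Following every safe sequence of crossings, the most of the 4 that can be at Station Beta as the shuttle arrives there on crossing 7 is 3 — never all 4.
So no plan with fewer than 9 crossings exists, and this one achieves 9:
1. Pilot goes to Station Beta with the finch.
2. Pilot goes back to Station Alpha alone.
3. Pilot goes to Station Beta with the moth.
4. Pilot goes back to Station Alpha alone.
5. Pilot goes to Station Beta with the hawk.
6. Pilot goes back to Station Alpha with the finch.
7. Pilot goes to Station Beta with the lizard.
8. Pilot goes back to Station Alpha alone.
9. Pilot goes to Station Beta with the finch.

9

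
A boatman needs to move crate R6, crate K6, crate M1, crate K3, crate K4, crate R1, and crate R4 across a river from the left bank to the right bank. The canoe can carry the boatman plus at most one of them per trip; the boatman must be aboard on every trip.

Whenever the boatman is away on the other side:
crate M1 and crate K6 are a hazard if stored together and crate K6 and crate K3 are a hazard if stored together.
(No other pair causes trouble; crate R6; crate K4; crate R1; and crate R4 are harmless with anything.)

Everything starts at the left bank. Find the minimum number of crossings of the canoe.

15

Counting alone: the boatman can take at most 1 across per trip to the right bank, so moving all 7 needs at least 7 loaded trips out, with a return between consecutive ones — at least 13 crossings.
The safety rule pushes this higher. Following every safe sequence of crossings, the most of the 7 that can be at the right bank as the canoe arrives there on crossing 13 is 6 — never all 7.
So no plan with fewer than 15 crossings exists, and this one achieves 15:
1. Boatman goes to the right bank with crate K6.  [the left bank: crate K3, crate K4, crate M1, crate R1, crate R4, crate R6 | the right bank: crate K6]
2. Boatman goes back to the left bank alone.  [the left bank: crate K3, crate K4, crate M1, crate R1, crate R4, crate R6 | the right bank: crate K6]
3. Boatman goes to the right bank with crate R6.  [the left bank: crate K3, crate K4, crate M1, crate R1, crate R4 | the right bank: crate K6, crate R6]
4. Boatman goes back to the left bank alone.  [the left bank: crate K3, crate K4, crate M1, crate R1, crate R4 | the right bank: crate K6, crate R6]
5. Boatman goes to the right bank with crate M1.  [the left bank: crate K3, crate K4, crate R1, crate R4 | the right bank: crate K6, crate M1, crate R6]
6. Boatman goes back to the left bank with crate K6.  [the left bank: crate K3, crate K4, crate K6, crate R1, crate R4 | the right bank: crate M1, crate R6]
7. Boatman goes to the right bank with crate K3.  [the left bank: crate K4, crate K6, crate R1, crate R4 | the right bank: crate K3, crate M1, crate R6]
8. Boatman goes back to the left bank alone.  [the left bank: crate K4, crate K6, crate R1, crate R4 | the right bank: crate K3, crate M1, crate R6]
9. Boatman goes to the right bank with crate K4.  [the left bank: crate K6, crate R1, crate R4 | the right bank: crate K3, crate K4, crate M1, crate R6]
10. Boatman goes back to the left bank alone.  [the left bank: crate K6, crate R1, crate R4 | the right bank: crate K3, crate K4, crate M1, crate R6]
11. Boatman goes to the right bank with crate R1.  [the left bank: crate K6, crate R4 | the right bank: crate K3, crate K4, crate M1, crate R1, crate R6]
12. Boatman goes back to the left bank alone.  [the left bank: crate K6, crate R4 | the right bank: crate K3, crate K4, crate M1, crate R1, crate R6]
13. Boatman goes to the right bank with crate R4.  [the left bank: crate K6 | the right bank: crate K3, crate K4, crate M1, crate R1, crate R4, crate R6]
14. Boatman goes back to the left bank alone.  [the left bank: crate K6 | the right bank: crate K3, crate K4, crate M1, crate R1, crate R4, crate R6]
15. Boatman goes to the right bank with crate K6.  [the left bank: — | the right bank: crate K3, crate K4, crate K6, crate M1, crate R1, crate R4, crate R6]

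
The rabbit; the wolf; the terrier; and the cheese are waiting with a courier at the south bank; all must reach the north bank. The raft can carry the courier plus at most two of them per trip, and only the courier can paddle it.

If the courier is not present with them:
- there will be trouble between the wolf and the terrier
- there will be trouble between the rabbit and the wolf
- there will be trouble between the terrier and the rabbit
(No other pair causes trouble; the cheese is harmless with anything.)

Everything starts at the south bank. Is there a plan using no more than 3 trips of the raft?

Counting alone: the courier can take at most 2 across per trip to the north bank, so moving all 4 needs at least 2 loaded trips out, with a return between consecutive ones — at least 3 crossings.
The safety rule pushes this higher. Following every safe sequence of crossings, the most of the 4 that can be at the north bank as the raft arrives there on crossing 3 is 3 — never all 4.
So the move cannot be finished within 3 crossings. (The shortest complete plan takes 5:)
1. Courier goes to the north bank with the rabbit and the wolf.  [the south bank: the cheese, the terrier | the north bank: the rabbit, the wolf]
2. Courier goes back to the south bank with the rabbit.  [the south bank: the cheese, the rabbit, the terrier | the north bank: the wolf]
3. Courier goes to the north bank with the cheese and the rabbit.  [the south bank: the terrier | the north bank: the cheese, the rabbit, the wolf]
4. Courier goes back to the south bank with the rabbit.  [the south bank: the rabbit, the terrier | the north bank: the cheese, the wolf]
5. Courier goes to the north bank with the rabbit and the terrier.  [the south bank: — | the north bank: the cheese, the rabbit, the terrier, the wolf]

No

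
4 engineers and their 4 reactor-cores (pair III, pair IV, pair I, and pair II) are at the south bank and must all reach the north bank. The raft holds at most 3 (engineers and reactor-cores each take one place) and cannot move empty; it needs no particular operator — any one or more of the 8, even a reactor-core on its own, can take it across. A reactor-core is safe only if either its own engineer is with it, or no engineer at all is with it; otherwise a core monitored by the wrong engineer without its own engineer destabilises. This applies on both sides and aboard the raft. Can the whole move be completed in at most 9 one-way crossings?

Yes — this plan uses 9 crossings (≤ 9):
1. engineer III and reactor-core III cross → the north bank.
2. engineer III crosses ← the south bank.
3. engineer III, engineer IV, and reactor-core IV cross → the north bank.
4. engineer III and reactor-core III cross ← the south bank.
5. engineer I, engineer II, and engineer III cross → the north bank.
6. reactor-core IV crosses ← the south bank.
7. reactor-core III and reactor-core IV cross → the north bank.
8. reactor-core III crosses ← the south bank.
9. reactor-core I, reactor-core II, and reactor-core III cross → the north bank.

Yes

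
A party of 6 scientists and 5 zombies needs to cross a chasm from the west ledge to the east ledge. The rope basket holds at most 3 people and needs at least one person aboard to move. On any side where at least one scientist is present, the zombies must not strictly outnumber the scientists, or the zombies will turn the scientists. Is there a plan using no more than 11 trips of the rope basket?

Yes — this plan uses 9 crossings (≤ 11):
1. 3 zombies → the east ledge.  (the west ledge: 6S 2Z; the east ledge: 0S 3Z)
2. 1 zombie ← the west ledge.  (the west ledge: 6S 3Z; the east ledge: 0S 2Z)
3. 3 scientists → the east ledge.  (the west ledge: 3S 3Z; the east ledge: 3S 2Z)
4. 1 scientist ← the west ledge.  (the west ledge: 4S 3Z; the east ledge: 2S 2Z)
5. 2 scientists and 1 zombie → the east ledge.  (the west ledge: 2S 2Z; the east ledge: 4S 3Z)
6. 1 scientist ← the west ledge.  (the west ledge: 3S 2Z; the east ledge: 3S 3Z)
7. 2 scientists and 1 zombie → the east ledge.  (the west ledge: 1S 1Z; the east ledge: 5S 4Z)
8. 1 scientist ← the west ledge.  (the west ledge: 2S 1Z; the east ledge: 4S 4Z)
9. 2 scientists and 1 zombie → the east ledge.  (the west ledge: 0S 0Z; the east ledge: 6S 5Z)

Yes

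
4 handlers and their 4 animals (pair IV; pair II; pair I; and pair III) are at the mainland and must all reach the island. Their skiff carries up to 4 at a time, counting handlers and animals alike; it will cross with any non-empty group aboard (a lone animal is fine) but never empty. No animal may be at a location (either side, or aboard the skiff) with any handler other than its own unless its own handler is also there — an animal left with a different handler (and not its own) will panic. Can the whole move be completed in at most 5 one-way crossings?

Yes

Yes — this plan uses 5 crossings (≤ 5):
1. animal IV and handler IV cross → the island.
2. handler IV crosses ← the mainland.
3. handler I, handler II, handler III, and handler IV cross → the island.
4. animal IV crosses ← the mainland.
5. animal I, animal II, animal III, and animal IV cross → the island.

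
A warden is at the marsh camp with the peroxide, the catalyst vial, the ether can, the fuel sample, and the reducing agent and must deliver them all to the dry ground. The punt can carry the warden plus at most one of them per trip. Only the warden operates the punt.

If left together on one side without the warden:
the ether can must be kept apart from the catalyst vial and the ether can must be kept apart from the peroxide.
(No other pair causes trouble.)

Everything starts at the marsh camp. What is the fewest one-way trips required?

11

Counting alone: the warden can take at most 1 across per trip to the dry ground, so moving all 5 needs at least 5 loaded trips out, with a return between consecutive ones — at least 9 crossings.
The safety rule pushes this higher. Following every safe sequence of crossings, the most of the 5 that can be at the dry ground as the punt arrives there on crossing 9 is 4 — never all 5.
So no plan with fewer than 11 crossings exists, and this one achieves 11:
1. Warden goes to the dry ground with the ether can.  [the marsh camp: the catalyst vial, the fuel sample, the peroxide, the reducing agent | the dry ground: the ether can]
2. Warden goes back to the marsh camp alone.  [the marsh camp: the catalyst vial, the fuel sample, the peroxide, the reducing agent | the dry ground: the ether can]
3. Warden goes to the dry ground with the peroxide.  [the marsh camp: the catalyst vial, the fuel sample, the reducing agent | the dry ground: the ether can, the peroxide]
4. Warden goes back to the marsh camp with the ether can.  [the marsh camp: the catalyst vial, the ether can, the fuel sample, the reducing agent | the dry ground: the peroxide]
5. Warden goes to the dry ground with the catalyst vial.  [the marsh camp: the ether can, the fuel sample, the reducing agent | the dry ground: the catalyst vial, the peroxide]
6. Warden goes back to the marsh camp alone.  [the marsh camp: the ether can, the fuel sample, the reducing agent | the dry ground: the catalyst vial, the peroxide]
7. Warden goes to the dry ground with the fuel sample.  [the marsh camp: the ether can, the reducing agent | the dry ground: the catalyst vial, the fuel sample, the peroxide]
8. Warden goes back to the marsh camp alone.  [the marsh camp: the ether can, the reducing agent | the dry ground: the catalyst vial, the fuel sample, the peroxide]
9. Warden goes to the dry ground with the reducing agent.  [the marsh camp: the ether can | the dry ground: the catalyst vial, the fuel sample, the peroxide, the reducing agent]
10. Warden goes back to the marsh camp alone.  [the marsh camp: the ether can | the dry ground: the catalyst vial, the fuel sample, the peroxide, the reducing agent]
11. Warden goes to the dry ground with the ether can.  [the marsh camp: — | the dry ground: the catalyst vial, the ether can, the fuel sample, the peroxide, the reducing agent]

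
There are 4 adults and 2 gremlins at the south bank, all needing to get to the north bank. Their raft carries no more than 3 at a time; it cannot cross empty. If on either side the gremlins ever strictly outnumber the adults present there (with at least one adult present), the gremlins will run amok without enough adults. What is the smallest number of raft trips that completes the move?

Counting alone: each trip to the north bank takes at most 3 across and each return brings at least 1 back, so after t trips out (and t−1 returns) at most 3t − (t−1) of the 6 are across; that first reaches 6 at t = 3, so at least 5 crossings are needed.
The plan below uses exactly 5 crossings, so it is optimal:
1. 2 gremlins → the north bank.  (the south bank: 4A 0G; the north bank: 0A 2G)
2. 1 gremlin ← the south bank.  (the south bank: 4A 1G; the north bank: 0A 1G)
3. 2 adults and 1 gremlin → the north bank.  (the south bank: 2A 0G; the north bank: 2A 2G)
4. 1 gremlin ← the south bank.  (the south bank: 2A 1G; the north bank: 2A 1G)
5. 2 adults and 1 gremlin → the north bank.  (the south bank: 0A 0G; the north bank: 4A 2G)

5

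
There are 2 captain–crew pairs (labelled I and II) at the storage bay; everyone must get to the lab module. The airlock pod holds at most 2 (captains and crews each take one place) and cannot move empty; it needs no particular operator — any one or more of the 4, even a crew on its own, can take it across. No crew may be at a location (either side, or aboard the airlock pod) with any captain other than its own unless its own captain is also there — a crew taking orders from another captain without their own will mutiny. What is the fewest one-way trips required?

Counting alone: each trip to the lab module takes at most 2 across and each return brings at least 1 back, so after t trips out (and t−1 returns) at most 2t − (t−1) of the 4 are across; that first reaches 4 at t = 3, so at least 5 crossings are needed.
The plan below uses exactly 5 crossings, so it is optimal:
1. captain I and crew I cross → the lab module.
2. captain I crosses ← the storage bay.
3. captain I and captain II cross → the lab module.
4. captain II crosses ← the storage bay.
5. captain II and crew II cross → the lab module.

5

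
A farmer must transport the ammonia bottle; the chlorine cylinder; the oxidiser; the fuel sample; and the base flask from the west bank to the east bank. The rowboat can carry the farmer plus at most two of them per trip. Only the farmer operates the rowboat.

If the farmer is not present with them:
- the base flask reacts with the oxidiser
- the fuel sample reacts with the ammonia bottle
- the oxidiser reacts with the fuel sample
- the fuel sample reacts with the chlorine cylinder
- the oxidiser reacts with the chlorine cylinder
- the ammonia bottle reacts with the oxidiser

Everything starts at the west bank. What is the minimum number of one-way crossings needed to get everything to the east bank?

Counting alone: the farmer can take at most 2 across per trip to the east bank, so moving all 5 needs at least 3 loaded trips out, with a return between consecutive ones — at least 5 crossings.
The safety rule pushes this higher. Following every safe sequence of crossings, the most of the 5 that can be at the east bank as the rowboat arrives there on crossing 5 is 4 — never all 5.
So no plan with fewer than 7 crossings exists, and this one achieves 7:
1. Farmer goes to the east bank with the fuel sample and the oxidiser.  [the west bank: the ammonia bottle, the base flask, the chlorine cylinder | the east bank: the fuel sample, the oxidiser]
2. Farmer goes back to the west bank with the oxidiser.  [the west bank: the ammonia bottle, the base flask, the chlorine cylinder, the oxidiser | the east bank: the fuel sample]
3. Farmer goes to the east bank with the base flask and the oxidiser.  [the west bank: the ammonia bottle, the chlorine cylinder | the east bank: the base flask, the fuel sample, the oxidiser]
4. Farmer goes back to the west bank with the oxidiser.  [the west bank: the ammonia bottle, the chlorine cylinder, the oxidiser | the east bank: the base flask, the fuel sample]
5. Farmer goes to the east bank with the ammonia bottle and the chlorine cylinder.  [the west bank: the oxidiser | the east bank: the ammonia bottle, the base flask, the chlorine cylinder, the fuel sample]
6. Farmer goes back to the west bank with the fuel sample.  [the west bank: the fuel sample, the oxidiser | the east bank: the ammonia bottle, the base flask, the chlorine cylinder]
7. Farmer goes to the east bank with the fuel sample and the oxidiser.  [the west bank: — | the east bank: the ammonia bottle, the base flask, the chlorine cylinder, the fuel sample, the oxidiser]

7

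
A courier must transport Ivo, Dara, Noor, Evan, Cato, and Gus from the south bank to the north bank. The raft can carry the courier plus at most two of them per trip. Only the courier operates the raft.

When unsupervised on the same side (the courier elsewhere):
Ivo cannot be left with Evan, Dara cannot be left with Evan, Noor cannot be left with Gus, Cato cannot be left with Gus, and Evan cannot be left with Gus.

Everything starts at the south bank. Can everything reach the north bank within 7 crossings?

Yes

Yes — this plan uses 7 crossings (≤ 7):
1. Courier goes to the north bank with Evan and Gus.  [the south bank: Cato, Dara, Ivo, Noor | the north bank: Evan, Gus]
2. Courier goes back to the south bank with Evan.  [the south bank: Cato, Dara, Evan, Ivo, Noor | the north bank: Gus]
3. Courier goes to the north bank with Dara and Ivo.  [the south bank: Cato, Evan, Noor | the north bank: Dara, Gus, Ivo]
4. Courier goes back to the south bank alone.  [the south bank: Cato, Evan, Noor | the north bank: Dara, Gus, Ivo]
5. Courier goes to the north bank with Cato and Noor.  [the south bank: Evan | the north bank: Cato, Dara, Gus, Ivo, Noor]
6. Courier goes back to the south bank with Gus.  [the south bank: Evan, Gus | the north bank: Cato, Dara, Ivo, Noor]
7. Courier goes to the north bank with Evan and Gus.  [the south bank: — | the north bank: Cato, Dara, Evan, Gus, Ivo, Noor]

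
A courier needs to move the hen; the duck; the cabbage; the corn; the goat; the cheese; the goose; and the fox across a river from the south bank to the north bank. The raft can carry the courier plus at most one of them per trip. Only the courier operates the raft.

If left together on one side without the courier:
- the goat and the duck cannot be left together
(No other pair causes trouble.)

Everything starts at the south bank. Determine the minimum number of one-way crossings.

15

Counting alone: the courier can take at most 1 across per trip to the north bank, so moving all 8 needs at least 8 loaded trips out, with a return between consecutive ones — at least 15 crossings.
The plan below uses exactly 15 crossings, so it is optimal:
1. Courier goes to the north bank with the duck.  [the south bank: the cabbage, the cheese, the corn, the fox, the goat, the goose, the hen | the north bank: the duck]
2. Courier goes back to the south bank alone.  [the south bank: the cabbage, the cheese, the corn, the fox, the goat, the goose, the hen | the north bank: the duck]
3. Courier goes to the north bank with the hen.  [the south bank: the cabbage, the cheese, the corn, the fox, the goat, the goose | the north bank: the duck, the hen]
4. Courier goes back to the south bank alone.  [the south bank: the cabbage, the cheese, the corn, the fox, the goat, the goose | the north bank: the duck, the hen]
5. Courier goes to the north bank with the cabbage.  [the south bank: the cheese, the corn, the fox, the goat, the goose | the north bank: the cabbage, the duck, the hen]
6. Courier goes back to the south bank alone.  [the south bank: the cheese, the corn, the fox, the goat, the goose | the north bank: the cabbage, the duck, the hen]
7. Courier goes to the north bank with the corn.  [the south bank: the cheese, the fox, the goat, the goose | the north bank: the cabbage, the corn, the duck, the hen]
8. Courier goes back to the south bank alone.  [the south bank: the cheese, the fox, the goat, the goose | the north bank: the cabbage, the corn, the duck, the hen]
9. Courier goes to the north bank with the cheese.  [the south bank: the fox, the goat, the goose | the north bank: the cabbage, the cheese, the corn, the duck, the hen]
10. Courier goes back to the south bank alone.  [the south bank: the fox, the goat, the goose | the north bank: the cabbage, the cheese, the corn, the duck, the hen]
11. Courier goes to the north bank with the goose.  [the south bank: the fox, the goat | the north bank: the cabbage, the cheese, the corn, the duck, the goose, the hen]
12. Courier goes back to the south bank alone.  [the south bank: the fox, the goat | the north bank: the cabbage, the cheese, the corn, the duck, the goose, the hen]
13. Courier goes to the north bank with the fox.  [the south bank: the goat | the north bank: the cabbage, the cheese, the corn, the duck, the fox, the goose, the hen]
14. Courier goes back to the south bank alone.  [the south bank: the goat | the north bank: the cabbage, the cheese, the corn, the duck, the fox, the goose, the hen]
15. Courier goes to the north bank with the goat.  [the south bank: — | the north bank: the cabbage, the cheese, the corn, the duck, the fox, the goat, the goose, the hen]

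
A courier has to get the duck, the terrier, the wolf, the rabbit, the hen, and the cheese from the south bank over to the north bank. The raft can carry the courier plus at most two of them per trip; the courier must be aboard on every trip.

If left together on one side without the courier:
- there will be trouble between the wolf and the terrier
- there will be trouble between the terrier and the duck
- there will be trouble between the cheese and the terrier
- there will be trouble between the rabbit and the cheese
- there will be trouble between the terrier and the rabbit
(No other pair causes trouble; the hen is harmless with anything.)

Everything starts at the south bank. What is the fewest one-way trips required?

Counting alone: the courier can take at most 2 across per trip to the north bank, so moving all 6 needs at least 3 loaded trips out, with a return between consecutive ones — at least 5 crossings.
The safety rule pushes this higher. Following every safe sequence of crossings, the most of the 6 that can be at the north bank as the raft arrives there on crossings 5, 7 is 4, 5 respectively — never all 6.
So no plan with fewer than 9 crossings exists, and this one achieves 9:
1. Courier goes to the north bank with the rabbit and the terrier.  [the south bank: the cheese, the duck, the hen, the wolf | the north bank: the rabbit, the terrier]
2. Courier goes back to the south bank with the terrier.  [the south bank: the cheese, the duck, the hen, the terrier, the wolf | the north bank: the rabbit]
3. Courier goes to the north bank with the duck and the terrier.  [the south bank: the cheese, the hen, the wolf | the north bank: the duck, the rabbit, the terrier]
4. Courier goes back to the south bank with the terrier.  [the south bank: the cheese, the hen, the terrier, the wolf | the north bank: the duck, the rabbit]
5. Courier goes to the north bank with the terrier and the wolf.  [the south bank: the cheese, the hen | the north bank: the duck, the rabbit, the terrier, the wolf]
6. Courier goes back to the south bank with the terrier.  [the south bank: the cheese, the hen, the terrier | the north bank: the duck, the rabbit, the wolf]
7. Courier goes to the north bank with the hen and the terrier.  [the south bank: the cheese | the north bank: the duck, the hen, the rabbit, the terrier, the wolf]
8. Courier goes back to the south bank with the terrier.  [the south bank: the cheese, the terrier | the north bank: the duck, the hen, the rabbit, the wolf]
9. Courier goes to the north bank with the cheese and the terrier.  [the south bank: — | the north bank: the cheese, the duck, the hen, the rabbit, the terrier, the wolf]

9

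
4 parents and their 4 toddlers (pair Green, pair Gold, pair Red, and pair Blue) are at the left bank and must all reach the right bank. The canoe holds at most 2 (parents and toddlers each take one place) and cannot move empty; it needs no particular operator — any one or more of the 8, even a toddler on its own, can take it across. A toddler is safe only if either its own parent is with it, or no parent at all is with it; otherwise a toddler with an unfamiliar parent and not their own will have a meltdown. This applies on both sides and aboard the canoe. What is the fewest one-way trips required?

Following every safe sequence of crossings from the start, the most of the 8 that can be at the right bank as the canoe arrives there on crossings 1, 3, 5 is 2, 3, 4 respectively; the best ever achieved is 4 of 8.
From crossing 7 on, no configuration arises that was not already reachable earlier: only 44 distinct safe configurations (who is on which side, and where the canoe is) can ever be reached, none of them has everyone across, and every continuation just revisits them. So no valid plan exists.

impossible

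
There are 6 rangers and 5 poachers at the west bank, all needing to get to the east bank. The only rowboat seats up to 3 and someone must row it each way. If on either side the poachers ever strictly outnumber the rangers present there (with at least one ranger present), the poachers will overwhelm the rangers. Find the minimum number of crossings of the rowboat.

9

Counting alone: each trip to the east bank takes at most 3 across and each return brings at least 1 back, so after t trips out (and t−1 returns) at most 3t − (t−1) of the 11 are across; that first reaches 11 at t = 5, so at least 9 crossings are needed.
The plan below uses exactly 9 crossings, so it is optimal:
1. 3 poachers → the east bank.  (the west bank: 6R 2P; the east bank: 0R 3P)
2. 1 poacher ← the west bank.  (the west bank: 6R 3P; the east bank: 0R 2P)
3. 3 rangers → the east bank.  (the west bank: 3R 3P; the east bank: 3R 2P)
4. 1 ranger ← the west bank.  (the west bank: 4R 3P; the east bank: 2R 2P)
5. 2 rangers and 1 poacher → the east bank.  (the west bank: 2R 2P; the east bank: 4R 3P)
6. 1 ranger ← the west bank.  (the west bank: 3R 2P; the east bank: 3R 3P)
7. 2 rangers and 1 poacher → the east bank.  (the west bank: 1R 1P; the east bank: 5R 4P)
8. 1 ranger ← the west bank.  (the west bank: 2R 1P; the east bank: 4R 4P)
9. 2 rangers and 1 poacher → the east bank.  (the west bank: 0R 0P; the east bank: 6R 5P)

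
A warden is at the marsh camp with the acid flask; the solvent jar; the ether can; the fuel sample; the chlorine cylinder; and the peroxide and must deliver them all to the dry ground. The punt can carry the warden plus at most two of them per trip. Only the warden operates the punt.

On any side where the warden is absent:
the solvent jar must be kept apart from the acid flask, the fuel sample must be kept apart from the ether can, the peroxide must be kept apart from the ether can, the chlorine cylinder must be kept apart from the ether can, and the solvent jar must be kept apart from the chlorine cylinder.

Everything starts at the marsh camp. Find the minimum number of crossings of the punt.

Counting alone: the warden can take at most 2 across per trip to the dry ground, so moving all 6 needs at least 3 loaded trips out, with a return between consecutive ones — at least 5 crossings.
The safety rule pushes this higher. Following every safe sequence of crossings, the most of the 6 that can be at the dry ground as the punt arrives there on crossing 5 is 5 — never all 6.
So no plan with fewer than 7 crossings exists, and this one achieves 7:
1. Warden goes to the dry ground with the ether can and the solvent jar.  [the marsh camp: the acid flask, the chlorine cylinder, the fuel sample, the peroxide | the dry ground: the ether can, the solvent jar]
2. Warden goes back to the marsh camp alone.  [the marsh camp: the acid flask, the chlorine cylinder, the fuel sample, the peroxide | the dry ground: the ether can, the solvent jar]
3. Warden goes to the dry ground with the acid flask and the fuel sample.  [the marsh camp: the chlorine cylinder, the peroxide | the dry ground: the acid flask, the ether can, the fuel sample, the solvent jar]
4. Warden goes back to the marsh camp with the ether can and the solvent jar.  [the marsh camp: the chlorine cylinder, the ether can, the peroxide, the solvent jar | the dry ground: the acid flask, the fuel sample]
5. Warden goes to the dry ground with the chlorine cylinder and the peroxide.  [the marsh camp: the ether can, the solvent jar | the dry ground: the acid flask, the chlorine cylinder, the fuel sample, the peroxide]
6. Warden goes back to the marsh camp alone.  [the marsh camp: the ether can, the solvent jar | the dry ground: the acid flask, the chlorine cylinder, the fuel sample, the peroxide]
7. Warden goes to the dry ground with the ether can and the solvent jar.  [the marsh camp: — | the dry ground: the acid flask, the chlorine cylinder, the ether can, the fuel sample, the peroxide, the solvent jar]

7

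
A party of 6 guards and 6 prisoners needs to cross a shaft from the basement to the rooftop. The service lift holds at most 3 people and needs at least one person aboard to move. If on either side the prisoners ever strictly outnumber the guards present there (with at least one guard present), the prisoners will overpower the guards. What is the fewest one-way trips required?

Following every safe sequence of crossings from the start, the most of the 12 that can be at the rooftop as the service lift arrives there on crossings 1, 3, 5 is 3, 5, 6 respectively; the best ever achieved is 6 of 12.
From crossing 7 on, no configuration arises that was not already reachable earlier: only 17 distinct safe configurations (who is on which side, and where the service lift is) can ever be reached, none of them has everyone across, and every continuation just revisits them. They are: 0 guards + 0 prisoners across (service lift back at the start); 0 guards + 1 prisoner across (service lift there); 0 guards + 1 prisoner across (service lift back at the start); 0 guards + 2 prisoners across (service lift there); 0 guards + 2 prisoners across (service lift back at the start); 0 guards + 3 prisoners across (service lift there); 0 guards + 3 prisoners across (service lift back at the start); 0 guards + 4 prisoners across (service lift there); 0 guards + 4 prisoners across (service lift back at the start); 0 guards + 5 prisoners across (service lift there); 0 guards + 5 prisoners across (service lift back at the start); 0 guards + 6 prisoners across (service lift there); 1 guard + 1 prisoner across (service lift there); 1 guard + 1 prisoner across (service lift back at the start); 2 guards + 2 prisoners across (service lift there); 2 guards + 2 prisoners across (service lift back at the start); 3 guards + 3 prisoners across (service lift there). So no valid plan exists.

impossible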